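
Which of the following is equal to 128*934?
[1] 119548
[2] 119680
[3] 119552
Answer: 3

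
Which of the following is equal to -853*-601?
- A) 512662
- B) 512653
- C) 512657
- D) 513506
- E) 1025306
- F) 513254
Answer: B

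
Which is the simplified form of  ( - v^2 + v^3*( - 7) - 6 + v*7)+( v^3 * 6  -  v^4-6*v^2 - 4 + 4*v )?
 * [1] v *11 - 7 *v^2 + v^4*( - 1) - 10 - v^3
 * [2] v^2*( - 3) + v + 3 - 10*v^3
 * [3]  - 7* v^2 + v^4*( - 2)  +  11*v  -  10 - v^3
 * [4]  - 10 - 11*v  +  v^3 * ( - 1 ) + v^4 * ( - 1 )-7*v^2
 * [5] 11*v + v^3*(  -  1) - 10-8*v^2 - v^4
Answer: 1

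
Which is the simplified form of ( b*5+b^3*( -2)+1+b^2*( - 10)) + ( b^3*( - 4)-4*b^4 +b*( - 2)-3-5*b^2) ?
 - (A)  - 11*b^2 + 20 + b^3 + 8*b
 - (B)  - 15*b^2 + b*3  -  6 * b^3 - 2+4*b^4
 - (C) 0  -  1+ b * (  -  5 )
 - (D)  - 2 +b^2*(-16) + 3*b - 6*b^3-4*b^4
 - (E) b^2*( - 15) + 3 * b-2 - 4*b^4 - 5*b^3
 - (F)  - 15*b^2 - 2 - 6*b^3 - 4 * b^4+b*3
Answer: F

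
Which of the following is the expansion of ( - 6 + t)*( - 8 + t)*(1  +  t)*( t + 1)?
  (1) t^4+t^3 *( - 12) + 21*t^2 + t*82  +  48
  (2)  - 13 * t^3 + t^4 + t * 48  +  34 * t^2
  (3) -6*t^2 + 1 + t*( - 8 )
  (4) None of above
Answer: 1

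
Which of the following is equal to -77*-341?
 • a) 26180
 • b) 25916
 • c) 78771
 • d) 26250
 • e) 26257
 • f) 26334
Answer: e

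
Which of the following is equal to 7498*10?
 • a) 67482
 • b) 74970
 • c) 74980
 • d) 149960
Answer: c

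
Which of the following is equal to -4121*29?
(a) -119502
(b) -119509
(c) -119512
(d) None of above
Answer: b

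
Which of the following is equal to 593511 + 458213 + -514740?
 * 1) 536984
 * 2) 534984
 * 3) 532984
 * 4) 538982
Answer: 1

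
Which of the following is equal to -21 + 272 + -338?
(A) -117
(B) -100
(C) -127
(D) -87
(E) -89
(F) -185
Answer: D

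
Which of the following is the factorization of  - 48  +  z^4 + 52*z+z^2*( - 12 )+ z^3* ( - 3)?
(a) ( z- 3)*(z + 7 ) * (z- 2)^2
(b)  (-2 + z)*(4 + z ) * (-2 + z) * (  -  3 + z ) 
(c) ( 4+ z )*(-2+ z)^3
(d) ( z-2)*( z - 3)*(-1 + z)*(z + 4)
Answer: b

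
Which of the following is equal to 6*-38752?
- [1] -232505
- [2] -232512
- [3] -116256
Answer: 2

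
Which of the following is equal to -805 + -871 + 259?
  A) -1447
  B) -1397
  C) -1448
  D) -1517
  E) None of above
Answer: E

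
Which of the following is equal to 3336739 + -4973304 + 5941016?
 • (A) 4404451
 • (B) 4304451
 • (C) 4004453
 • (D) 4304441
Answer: B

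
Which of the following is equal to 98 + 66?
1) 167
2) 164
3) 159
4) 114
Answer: 2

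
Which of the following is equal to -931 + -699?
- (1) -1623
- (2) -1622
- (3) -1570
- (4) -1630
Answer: 4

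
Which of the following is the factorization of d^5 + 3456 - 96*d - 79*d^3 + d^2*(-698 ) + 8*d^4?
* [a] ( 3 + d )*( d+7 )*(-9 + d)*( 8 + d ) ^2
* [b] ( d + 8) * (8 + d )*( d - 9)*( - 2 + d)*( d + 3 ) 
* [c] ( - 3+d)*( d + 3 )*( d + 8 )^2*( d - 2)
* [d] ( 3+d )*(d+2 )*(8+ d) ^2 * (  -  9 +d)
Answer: b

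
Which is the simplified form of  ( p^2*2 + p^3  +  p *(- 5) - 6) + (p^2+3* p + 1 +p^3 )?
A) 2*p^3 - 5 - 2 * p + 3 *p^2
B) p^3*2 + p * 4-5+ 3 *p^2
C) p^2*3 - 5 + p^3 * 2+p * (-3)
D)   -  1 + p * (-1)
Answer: A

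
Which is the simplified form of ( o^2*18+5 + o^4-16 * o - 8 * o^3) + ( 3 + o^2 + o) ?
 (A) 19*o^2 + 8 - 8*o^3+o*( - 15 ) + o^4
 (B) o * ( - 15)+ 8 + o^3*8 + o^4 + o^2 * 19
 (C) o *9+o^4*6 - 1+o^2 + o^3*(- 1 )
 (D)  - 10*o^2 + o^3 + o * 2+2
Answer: A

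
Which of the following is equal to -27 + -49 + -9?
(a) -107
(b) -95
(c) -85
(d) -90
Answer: c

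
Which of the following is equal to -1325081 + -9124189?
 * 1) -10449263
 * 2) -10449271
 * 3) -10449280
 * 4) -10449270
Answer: 4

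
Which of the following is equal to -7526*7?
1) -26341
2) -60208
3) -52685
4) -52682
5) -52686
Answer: 4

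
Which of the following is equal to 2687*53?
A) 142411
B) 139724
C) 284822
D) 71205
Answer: A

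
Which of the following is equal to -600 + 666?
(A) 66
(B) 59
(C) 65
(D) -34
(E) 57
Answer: A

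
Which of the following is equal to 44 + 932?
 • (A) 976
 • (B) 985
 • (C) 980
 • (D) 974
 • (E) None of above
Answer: A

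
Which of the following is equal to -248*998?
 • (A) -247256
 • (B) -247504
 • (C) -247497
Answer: B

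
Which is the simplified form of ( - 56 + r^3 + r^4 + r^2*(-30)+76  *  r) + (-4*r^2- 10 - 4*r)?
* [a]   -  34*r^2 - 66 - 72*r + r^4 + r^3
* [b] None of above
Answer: b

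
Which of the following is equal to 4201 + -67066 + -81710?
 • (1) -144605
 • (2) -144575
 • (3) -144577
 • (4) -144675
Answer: 2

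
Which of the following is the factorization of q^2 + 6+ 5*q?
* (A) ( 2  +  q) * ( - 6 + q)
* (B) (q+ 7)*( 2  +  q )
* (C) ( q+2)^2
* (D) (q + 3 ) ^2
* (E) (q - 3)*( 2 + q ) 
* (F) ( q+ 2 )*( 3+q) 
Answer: F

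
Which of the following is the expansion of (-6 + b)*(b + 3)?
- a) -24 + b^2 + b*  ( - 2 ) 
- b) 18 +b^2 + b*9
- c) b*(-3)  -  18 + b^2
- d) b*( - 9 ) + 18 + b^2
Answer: c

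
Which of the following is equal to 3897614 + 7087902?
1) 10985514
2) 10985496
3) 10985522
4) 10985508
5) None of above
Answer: 5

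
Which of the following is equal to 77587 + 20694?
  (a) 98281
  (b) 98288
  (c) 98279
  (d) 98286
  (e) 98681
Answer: a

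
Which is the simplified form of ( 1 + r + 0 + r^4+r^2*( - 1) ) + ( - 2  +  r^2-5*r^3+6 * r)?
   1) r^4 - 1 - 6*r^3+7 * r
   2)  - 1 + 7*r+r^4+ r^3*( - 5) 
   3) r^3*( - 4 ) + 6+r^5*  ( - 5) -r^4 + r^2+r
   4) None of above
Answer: 2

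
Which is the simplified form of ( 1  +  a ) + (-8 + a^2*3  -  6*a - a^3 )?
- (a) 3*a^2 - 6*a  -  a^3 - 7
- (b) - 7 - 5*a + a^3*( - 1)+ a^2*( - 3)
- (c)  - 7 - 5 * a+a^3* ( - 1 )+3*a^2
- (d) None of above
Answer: c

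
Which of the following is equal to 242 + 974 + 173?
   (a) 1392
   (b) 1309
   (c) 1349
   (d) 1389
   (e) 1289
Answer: d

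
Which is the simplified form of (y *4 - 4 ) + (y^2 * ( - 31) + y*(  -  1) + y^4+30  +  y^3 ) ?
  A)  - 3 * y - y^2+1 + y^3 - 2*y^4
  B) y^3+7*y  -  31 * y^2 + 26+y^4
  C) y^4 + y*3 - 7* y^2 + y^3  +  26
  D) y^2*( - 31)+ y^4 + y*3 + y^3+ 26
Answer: D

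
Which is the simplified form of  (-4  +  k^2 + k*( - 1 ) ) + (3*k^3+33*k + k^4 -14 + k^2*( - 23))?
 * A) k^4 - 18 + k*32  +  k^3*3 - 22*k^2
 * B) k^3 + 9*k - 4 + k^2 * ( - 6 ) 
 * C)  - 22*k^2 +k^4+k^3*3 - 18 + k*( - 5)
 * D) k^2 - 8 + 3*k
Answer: A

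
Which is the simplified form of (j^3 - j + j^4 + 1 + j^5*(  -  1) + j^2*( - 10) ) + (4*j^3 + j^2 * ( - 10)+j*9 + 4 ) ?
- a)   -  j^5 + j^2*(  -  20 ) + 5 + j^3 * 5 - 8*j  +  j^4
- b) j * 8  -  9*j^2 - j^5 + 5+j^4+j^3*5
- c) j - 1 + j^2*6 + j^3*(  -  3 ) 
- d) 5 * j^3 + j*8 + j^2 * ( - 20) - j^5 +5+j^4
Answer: d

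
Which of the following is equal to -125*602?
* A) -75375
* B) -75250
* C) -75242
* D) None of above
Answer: B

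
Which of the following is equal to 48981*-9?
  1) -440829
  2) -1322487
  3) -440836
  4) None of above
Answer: 1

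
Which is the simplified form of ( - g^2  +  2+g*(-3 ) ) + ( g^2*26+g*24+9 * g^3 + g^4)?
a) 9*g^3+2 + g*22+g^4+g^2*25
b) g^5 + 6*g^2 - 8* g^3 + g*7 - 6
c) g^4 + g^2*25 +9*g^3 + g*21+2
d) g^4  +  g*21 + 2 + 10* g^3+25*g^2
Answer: c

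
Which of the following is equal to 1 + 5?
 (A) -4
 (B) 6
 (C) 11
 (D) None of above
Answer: B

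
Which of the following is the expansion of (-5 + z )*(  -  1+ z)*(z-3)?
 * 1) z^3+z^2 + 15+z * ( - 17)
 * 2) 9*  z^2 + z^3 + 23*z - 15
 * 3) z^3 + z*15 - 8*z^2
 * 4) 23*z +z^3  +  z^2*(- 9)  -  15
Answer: 4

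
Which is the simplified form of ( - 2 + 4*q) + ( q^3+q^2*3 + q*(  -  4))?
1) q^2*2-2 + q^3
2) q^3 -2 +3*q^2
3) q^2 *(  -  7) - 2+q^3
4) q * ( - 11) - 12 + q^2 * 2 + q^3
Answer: 2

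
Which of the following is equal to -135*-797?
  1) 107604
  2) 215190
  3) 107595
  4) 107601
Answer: 3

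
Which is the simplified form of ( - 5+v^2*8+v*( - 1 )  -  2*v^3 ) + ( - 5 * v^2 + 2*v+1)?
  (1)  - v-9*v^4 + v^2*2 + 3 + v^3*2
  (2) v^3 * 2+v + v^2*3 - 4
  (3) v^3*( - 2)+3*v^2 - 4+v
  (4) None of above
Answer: 3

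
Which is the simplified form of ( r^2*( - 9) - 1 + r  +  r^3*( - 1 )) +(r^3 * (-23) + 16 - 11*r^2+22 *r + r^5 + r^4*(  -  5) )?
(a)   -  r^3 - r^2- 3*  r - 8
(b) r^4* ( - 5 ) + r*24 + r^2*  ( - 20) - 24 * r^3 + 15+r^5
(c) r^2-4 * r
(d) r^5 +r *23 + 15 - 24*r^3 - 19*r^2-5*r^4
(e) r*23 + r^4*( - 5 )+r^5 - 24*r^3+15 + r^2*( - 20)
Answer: e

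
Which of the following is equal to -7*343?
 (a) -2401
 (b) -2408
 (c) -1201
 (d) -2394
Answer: a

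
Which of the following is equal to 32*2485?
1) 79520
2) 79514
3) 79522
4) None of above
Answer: 1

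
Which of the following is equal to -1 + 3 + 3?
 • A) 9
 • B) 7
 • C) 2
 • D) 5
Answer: D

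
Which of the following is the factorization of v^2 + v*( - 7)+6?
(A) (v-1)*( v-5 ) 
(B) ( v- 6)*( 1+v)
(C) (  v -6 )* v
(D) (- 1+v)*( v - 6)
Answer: D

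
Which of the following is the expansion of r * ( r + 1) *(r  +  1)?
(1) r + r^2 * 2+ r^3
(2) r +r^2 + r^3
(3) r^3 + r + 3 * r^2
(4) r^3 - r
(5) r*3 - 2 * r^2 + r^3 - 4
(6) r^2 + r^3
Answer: 1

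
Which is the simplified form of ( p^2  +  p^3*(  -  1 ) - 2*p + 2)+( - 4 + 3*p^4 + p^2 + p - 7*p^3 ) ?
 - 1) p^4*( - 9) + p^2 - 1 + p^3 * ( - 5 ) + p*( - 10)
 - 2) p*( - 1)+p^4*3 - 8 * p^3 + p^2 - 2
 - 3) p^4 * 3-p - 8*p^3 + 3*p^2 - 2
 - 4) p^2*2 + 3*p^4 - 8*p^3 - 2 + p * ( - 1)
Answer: 4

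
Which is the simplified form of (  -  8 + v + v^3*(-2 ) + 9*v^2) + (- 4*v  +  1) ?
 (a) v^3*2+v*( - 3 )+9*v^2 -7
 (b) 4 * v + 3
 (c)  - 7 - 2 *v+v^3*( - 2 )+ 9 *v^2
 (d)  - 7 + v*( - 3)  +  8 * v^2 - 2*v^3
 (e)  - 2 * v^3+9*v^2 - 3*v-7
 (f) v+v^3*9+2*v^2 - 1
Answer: e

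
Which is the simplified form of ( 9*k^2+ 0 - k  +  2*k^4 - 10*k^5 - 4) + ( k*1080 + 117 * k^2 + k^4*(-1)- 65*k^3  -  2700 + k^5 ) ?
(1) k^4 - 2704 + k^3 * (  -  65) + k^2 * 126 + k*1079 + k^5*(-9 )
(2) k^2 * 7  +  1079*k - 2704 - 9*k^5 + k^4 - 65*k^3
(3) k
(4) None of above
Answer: 1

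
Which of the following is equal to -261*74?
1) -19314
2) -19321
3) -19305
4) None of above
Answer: 1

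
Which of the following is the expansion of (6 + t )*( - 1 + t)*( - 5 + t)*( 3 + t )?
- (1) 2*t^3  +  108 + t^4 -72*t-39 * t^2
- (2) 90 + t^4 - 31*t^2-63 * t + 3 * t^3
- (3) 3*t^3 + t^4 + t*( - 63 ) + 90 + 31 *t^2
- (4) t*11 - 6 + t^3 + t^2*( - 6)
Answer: 2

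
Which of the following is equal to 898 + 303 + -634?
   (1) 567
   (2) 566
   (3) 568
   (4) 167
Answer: 1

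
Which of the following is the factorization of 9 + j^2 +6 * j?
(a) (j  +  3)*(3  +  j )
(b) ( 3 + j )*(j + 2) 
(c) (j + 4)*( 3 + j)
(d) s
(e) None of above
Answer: a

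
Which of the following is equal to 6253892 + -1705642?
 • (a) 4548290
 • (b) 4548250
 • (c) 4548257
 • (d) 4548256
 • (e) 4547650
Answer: b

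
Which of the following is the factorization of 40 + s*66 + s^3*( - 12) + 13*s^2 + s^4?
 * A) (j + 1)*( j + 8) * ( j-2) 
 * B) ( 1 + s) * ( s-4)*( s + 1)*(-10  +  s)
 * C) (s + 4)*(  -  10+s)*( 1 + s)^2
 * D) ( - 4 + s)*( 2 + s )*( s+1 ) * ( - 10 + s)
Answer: B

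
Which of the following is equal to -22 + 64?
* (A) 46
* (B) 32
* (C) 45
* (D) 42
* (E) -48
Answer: D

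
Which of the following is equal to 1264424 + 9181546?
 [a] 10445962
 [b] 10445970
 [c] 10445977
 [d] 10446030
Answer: b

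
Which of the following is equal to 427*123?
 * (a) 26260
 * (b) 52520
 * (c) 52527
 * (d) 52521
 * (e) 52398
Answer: d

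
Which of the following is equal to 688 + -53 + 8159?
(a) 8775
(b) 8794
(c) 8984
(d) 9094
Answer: b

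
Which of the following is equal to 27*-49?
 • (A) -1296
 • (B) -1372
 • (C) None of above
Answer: C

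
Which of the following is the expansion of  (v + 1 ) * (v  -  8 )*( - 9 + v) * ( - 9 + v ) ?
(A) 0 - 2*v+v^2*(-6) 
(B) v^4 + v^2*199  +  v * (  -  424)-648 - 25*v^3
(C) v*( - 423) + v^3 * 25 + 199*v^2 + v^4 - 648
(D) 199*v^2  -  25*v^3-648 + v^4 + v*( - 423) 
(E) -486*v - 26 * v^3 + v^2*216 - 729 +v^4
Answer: D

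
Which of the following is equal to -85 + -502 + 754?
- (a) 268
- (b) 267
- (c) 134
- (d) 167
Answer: d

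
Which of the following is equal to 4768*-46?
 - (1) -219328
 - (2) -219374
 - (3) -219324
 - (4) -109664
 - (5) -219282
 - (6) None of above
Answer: 1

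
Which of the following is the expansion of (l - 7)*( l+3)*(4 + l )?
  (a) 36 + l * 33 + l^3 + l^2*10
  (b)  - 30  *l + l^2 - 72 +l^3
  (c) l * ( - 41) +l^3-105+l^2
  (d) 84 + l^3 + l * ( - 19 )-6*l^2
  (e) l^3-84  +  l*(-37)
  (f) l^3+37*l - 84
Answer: e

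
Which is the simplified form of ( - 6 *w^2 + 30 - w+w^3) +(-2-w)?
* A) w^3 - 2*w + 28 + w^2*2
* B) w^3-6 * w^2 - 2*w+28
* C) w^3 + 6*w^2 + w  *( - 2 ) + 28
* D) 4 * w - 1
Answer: B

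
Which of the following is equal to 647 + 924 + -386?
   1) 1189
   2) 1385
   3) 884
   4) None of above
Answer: 4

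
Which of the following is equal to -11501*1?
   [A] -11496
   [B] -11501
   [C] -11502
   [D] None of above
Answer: B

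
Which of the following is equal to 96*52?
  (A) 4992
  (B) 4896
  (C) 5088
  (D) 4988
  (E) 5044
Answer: A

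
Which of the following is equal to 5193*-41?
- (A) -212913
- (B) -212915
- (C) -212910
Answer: A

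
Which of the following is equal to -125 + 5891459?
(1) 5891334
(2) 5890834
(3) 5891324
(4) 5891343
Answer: 1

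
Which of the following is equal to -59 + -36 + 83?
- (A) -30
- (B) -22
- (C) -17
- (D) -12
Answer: D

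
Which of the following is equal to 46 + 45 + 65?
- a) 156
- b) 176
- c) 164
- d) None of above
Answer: a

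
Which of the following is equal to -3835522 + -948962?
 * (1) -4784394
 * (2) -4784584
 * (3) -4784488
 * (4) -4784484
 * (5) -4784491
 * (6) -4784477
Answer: 4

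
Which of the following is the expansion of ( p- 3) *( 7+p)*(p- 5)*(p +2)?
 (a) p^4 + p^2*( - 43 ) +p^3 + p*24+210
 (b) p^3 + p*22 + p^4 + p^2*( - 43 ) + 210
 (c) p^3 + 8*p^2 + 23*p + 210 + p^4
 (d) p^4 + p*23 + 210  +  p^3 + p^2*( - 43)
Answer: d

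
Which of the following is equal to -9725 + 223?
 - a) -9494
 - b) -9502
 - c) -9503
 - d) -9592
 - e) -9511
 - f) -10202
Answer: b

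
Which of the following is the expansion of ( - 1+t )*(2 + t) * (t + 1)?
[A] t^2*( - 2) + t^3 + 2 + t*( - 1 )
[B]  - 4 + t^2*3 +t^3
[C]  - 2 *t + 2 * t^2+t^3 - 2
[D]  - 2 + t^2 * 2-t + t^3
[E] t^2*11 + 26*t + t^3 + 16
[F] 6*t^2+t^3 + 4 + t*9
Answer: D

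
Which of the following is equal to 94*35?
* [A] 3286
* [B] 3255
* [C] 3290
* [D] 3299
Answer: C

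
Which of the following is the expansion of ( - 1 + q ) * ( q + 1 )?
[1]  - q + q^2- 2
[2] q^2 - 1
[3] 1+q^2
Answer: 2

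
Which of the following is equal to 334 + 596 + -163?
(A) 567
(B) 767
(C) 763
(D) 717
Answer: B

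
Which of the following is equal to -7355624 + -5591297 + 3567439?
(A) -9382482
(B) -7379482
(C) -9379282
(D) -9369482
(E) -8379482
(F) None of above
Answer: F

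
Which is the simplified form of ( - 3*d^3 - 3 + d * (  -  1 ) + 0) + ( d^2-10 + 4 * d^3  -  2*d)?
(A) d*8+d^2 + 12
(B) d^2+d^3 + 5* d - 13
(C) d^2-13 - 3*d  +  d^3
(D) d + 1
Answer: C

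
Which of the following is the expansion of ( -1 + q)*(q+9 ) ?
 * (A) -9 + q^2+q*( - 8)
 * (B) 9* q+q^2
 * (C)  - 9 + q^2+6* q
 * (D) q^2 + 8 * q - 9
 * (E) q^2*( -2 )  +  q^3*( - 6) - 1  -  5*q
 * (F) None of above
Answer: D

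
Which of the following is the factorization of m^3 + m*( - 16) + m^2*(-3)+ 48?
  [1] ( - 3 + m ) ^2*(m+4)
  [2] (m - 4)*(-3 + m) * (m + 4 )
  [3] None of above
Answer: 2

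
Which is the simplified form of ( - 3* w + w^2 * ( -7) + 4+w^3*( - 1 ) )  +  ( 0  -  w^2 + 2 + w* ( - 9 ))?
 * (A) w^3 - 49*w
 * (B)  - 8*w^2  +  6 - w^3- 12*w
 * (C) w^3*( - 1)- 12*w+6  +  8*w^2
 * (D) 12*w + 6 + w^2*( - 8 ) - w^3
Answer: B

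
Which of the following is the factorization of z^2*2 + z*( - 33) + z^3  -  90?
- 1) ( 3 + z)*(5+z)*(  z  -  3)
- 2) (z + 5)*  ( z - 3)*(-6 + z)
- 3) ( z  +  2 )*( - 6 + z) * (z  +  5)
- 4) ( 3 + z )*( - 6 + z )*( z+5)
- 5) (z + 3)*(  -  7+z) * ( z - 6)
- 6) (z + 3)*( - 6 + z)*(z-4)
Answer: 4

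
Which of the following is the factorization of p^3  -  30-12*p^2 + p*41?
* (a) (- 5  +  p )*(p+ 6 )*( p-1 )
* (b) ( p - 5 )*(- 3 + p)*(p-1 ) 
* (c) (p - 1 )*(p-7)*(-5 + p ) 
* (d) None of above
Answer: d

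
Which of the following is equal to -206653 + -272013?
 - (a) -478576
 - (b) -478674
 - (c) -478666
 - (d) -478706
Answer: c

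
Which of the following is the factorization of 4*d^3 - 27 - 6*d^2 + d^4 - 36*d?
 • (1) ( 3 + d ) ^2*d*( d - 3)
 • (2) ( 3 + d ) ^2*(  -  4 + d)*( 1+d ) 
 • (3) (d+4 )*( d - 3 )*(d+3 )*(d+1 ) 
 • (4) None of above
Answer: 4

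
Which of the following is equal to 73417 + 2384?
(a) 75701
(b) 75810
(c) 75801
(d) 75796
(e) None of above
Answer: c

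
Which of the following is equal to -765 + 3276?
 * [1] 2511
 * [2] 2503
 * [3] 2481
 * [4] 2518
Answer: 1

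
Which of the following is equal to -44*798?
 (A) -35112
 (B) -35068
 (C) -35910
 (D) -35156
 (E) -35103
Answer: A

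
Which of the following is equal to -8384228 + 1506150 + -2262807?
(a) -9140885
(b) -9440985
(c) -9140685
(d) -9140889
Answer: a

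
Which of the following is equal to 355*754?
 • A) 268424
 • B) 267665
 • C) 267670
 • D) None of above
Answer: C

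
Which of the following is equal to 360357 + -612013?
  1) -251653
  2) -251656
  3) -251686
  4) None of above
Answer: 2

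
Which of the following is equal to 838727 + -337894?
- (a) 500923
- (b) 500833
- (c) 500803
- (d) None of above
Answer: b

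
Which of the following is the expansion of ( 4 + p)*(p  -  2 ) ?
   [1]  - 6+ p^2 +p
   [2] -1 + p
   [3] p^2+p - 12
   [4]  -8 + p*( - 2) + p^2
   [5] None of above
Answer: 5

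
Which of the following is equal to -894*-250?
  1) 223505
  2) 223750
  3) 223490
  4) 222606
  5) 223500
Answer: 5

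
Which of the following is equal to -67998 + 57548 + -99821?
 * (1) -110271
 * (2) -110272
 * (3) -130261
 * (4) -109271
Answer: 1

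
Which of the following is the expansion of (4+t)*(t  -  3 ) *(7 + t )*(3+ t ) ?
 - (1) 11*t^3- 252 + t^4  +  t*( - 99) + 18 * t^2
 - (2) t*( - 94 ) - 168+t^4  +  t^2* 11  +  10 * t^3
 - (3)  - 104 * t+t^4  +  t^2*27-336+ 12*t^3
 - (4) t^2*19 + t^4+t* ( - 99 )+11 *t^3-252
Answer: 4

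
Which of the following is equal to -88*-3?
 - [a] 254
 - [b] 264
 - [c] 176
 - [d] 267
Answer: b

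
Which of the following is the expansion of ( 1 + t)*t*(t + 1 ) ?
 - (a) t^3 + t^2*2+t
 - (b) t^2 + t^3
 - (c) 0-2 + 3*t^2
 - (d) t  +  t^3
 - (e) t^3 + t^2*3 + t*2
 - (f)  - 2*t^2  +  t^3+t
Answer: a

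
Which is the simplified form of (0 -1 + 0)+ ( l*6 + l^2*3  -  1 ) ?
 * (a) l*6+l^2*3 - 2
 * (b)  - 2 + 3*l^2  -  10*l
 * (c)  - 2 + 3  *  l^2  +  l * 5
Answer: a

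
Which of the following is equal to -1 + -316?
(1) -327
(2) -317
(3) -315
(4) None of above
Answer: 2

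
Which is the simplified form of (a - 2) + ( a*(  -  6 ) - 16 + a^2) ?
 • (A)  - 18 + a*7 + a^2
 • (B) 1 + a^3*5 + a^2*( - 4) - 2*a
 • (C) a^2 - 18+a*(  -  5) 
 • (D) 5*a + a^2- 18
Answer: C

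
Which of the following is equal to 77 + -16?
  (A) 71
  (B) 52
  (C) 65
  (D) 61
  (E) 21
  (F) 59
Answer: D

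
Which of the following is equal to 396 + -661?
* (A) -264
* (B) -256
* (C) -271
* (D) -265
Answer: D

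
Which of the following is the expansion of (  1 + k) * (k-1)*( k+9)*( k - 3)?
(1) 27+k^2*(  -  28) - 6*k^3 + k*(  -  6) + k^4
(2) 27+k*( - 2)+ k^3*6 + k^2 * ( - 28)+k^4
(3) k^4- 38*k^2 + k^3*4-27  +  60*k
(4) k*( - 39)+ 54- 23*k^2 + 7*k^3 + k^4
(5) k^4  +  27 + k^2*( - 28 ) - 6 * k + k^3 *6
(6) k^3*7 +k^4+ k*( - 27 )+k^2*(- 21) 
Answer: 5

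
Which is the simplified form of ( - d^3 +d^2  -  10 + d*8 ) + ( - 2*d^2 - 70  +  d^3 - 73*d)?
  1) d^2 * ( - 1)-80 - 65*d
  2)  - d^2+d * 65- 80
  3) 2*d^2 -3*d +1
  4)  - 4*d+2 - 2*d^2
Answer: 1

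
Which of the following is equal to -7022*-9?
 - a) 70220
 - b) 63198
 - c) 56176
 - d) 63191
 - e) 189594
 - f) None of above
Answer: b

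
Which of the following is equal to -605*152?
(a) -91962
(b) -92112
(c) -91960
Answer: c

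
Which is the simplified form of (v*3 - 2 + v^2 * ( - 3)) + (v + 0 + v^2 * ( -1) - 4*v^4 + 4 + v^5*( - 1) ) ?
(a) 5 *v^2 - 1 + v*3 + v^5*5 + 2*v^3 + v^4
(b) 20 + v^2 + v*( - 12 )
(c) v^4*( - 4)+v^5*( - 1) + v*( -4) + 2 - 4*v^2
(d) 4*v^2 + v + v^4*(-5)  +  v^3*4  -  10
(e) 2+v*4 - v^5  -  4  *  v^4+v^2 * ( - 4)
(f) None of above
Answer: e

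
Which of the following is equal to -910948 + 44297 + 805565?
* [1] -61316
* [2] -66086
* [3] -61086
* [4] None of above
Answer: 3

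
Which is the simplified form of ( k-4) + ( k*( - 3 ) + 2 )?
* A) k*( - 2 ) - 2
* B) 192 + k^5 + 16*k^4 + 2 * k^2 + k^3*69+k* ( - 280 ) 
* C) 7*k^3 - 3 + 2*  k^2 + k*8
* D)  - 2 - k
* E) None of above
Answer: A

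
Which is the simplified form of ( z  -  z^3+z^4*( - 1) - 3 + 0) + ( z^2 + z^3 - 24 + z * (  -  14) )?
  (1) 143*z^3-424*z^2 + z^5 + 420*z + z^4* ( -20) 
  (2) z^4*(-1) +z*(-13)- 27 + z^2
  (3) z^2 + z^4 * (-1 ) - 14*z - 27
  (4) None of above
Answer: 2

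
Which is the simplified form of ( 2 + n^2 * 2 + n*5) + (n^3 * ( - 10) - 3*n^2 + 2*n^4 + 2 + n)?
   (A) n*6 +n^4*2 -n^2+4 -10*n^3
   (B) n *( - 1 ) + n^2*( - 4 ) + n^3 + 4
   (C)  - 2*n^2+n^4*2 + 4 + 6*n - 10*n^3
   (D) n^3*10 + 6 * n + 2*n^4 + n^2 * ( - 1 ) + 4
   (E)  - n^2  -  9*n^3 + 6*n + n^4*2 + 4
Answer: A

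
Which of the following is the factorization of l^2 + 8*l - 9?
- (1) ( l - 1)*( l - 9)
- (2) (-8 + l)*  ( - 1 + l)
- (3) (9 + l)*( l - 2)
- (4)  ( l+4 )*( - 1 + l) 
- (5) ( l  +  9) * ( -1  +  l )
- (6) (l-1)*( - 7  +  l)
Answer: 5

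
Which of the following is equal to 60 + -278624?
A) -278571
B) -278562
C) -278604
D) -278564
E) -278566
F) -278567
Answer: D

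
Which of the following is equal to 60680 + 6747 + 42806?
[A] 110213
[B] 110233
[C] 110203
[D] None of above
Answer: B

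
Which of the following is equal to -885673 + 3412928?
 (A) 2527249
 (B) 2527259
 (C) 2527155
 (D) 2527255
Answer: D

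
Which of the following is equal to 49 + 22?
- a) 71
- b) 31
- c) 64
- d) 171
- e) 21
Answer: a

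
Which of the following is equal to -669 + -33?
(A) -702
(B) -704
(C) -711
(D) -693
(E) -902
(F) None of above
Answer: A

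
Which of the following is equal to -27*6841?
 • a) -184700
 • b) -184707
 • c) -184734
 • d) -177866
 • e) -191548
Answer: b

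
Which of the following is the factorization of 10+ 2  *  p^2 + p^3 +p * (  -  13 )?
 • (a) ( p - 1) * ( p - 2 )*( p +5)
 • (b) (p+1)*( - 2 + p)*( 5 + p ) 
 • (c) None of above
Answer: a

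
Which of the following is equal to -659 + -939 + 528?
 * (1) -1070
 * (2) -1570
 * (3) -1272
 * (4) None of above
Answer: 1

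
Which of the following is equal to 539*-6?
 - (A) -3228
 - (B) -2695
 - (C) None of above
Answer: C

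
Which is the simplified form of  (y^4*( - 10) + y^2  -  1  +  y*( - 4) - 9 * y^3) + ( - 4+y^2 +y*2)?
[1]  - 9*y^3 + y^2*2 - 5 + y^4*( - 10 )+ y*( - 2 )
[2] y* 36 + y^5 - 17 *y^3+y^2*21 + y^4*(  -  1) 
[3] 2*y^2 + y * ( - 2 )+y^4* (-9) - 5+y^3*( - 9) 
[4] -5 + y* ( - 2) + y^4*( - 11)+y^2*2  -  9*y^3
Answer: 1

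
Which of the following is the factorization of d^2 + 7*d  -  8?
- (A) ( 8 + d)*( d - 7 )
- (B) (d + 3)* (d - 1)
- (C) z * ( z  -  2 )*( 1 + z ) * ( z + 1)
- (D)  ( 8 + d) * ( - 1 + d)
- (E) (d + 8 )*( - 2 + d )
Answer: D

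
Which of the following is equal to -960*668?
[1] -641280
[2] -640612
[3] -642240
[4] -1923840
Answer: 1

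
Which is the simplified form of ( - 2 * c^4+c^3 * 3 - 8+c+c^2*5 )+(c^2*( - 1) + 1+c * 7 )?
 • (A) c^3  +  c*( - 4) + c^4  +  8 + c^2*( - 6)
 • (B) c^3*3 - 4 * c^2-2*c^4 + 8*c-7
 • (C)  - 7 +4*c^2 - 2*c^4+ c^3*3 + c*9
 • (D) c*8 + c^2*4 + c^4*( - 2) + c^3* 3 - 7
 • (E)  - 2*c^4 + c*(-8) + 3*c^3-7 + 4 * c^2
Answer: D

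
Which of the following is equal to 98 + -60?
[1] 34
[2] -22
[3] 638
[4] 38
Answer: 4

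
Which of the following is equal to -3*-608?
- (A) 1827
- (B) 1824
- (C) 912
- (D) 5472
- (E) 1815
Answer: B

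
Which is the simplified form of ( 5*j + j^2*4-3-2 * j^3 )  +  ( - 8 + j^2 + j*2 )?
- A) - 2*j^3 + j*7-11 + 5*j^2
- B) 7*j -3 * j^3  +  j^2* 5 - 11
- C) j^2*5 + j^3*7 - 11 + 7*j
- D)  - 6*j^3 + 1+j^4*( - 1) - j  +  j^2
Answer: A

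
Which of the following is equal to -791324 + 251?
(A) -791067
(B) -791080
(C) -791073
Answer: C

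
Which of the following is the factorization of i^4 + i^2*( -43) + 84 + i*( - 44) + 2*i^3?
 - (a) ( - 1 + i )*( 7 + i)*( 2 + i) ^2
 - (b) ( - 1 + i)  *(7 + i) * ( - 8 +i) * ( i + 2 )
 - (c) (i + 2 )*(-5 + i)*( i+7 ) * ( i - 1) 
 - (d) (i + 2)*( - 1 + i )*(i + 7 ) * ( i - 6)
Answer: d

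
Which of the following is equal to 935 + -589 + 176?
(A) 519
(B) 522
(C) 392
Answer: B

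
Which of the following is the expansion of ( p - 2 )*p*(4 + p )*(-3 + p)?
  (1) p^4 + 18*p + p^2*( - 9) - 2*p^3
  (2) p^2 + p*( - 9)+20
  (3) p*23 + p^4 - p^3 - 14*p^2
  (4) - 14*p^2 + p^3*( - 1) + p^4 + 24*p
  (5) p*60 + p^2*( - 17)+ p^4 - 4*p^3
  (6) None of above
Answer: 4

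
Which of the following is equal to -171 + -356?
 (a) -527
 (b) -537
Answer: a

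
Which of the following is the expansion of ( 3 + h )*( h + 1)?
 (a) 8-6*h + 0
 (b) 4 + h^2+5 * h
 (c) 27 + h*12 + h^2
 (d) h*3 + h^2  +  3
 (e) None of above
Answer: e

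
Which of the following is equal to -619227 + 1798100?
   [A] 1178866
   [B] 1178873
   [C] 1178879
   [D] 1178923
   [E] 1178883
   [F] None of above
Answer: B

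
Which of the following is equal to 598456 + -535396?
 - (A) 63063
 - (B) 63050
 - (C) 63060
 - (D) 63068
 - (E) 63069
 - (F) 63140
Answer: C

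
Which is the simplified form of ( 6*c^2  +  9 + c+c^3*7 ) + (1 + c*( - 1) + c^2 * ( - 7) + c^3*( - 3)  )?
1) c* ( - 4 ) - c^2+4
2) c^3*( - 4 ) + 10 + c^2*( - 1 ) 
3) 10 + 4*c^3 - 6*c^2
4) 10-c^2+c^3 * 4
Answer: 4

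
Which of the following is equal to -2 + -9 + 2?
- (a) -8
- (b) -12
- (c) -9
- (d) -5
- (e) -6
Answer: c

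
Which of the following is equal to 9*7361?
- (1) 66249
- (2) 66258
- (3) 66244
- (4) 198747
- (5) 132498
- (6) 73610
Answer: 1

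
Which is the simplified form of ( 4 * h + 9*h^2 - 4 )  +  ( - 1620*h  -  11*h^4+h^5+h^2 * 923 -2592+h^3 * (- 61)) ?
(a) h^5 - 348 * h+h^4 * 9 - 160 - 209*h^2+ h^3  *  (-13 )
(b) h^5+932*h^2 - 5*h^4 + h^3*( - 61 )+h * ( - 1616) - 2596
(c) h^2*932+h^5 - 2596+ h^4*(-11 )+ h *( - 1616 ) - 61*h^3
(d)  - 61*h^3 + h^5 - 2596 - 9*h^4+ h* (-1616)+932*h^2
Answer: c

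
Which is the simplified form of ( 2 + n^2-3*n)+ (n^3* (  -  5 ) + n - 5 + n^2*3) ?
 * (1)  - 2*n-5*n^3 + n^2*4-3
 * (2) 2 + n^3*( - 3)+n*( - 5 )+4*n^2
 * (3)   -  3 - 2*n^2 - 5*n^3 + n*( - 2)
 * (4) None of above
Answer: 1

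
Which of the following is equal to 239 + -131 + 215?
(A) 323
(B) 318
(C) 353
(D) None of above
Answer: A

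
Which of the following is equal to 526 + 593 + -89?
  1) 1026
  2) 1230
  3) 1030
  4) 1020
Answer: 3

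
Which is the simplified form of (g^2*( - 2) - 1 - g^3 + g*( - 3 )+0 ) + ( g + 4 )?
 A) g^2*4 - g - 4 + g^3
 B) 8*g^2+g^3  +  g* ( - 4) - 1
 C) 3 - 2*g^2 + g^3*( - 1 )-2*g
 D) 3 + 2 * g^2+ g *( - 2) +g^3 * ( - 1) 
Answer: C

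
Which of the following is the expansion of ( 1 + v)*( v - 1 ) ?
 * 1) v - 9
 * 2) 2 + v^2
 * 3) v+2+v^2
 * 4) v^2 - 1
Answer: 4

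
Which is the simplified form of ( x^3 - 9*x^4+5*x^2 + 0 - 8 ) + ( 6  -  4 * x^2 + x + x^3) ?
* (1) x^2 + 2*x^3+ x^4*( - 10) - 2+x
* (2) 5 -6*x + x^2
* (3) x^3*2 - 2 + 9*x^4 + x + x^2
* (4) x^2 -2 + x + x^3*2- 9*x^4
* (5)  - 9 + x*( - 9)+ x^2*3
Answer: 4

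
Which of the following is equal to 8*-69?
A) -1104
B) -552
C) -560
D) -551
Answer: B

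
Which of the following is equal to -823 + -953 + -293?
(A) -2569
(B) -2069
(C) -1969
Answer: B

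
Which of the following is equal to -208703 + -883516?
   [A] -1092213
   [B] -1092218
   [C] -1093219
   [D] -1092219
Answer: D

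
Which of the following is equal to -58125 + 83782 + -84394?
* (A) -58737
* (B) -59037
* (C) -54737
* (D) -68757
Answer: A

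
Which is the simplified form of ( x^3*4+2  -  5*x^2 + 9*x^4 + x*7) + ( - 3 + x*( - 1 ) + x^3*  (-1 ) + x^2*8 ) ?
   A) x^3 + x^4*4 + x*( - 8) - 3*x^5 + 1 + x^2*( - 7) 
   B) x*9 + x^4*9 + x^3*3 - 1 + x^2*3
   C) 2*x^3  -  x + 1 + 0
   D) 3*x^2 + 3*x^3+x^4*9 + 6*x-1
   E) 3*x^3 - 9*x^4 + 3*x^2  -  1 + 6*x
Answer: D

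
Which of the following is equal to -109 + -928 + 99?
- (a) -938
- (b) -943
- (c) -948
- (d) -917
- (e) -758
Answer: a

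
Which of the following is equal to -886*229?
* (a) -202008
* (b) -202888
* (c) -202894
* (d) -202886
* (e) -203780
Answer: c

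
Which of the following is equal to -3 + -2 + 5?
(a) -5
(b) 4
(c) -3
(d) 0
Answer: d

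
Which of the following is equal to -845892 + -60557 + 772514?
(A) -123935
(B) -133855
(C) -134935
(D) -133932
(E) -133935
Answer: E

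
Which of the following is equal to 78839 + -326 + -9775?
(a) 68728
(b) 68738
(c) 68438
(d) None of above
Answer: b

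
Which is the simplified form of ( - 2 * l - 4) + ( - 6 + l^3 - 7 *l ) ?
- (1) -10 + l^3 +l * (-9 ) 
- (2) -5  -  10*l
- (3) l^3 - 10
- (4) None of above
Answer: 1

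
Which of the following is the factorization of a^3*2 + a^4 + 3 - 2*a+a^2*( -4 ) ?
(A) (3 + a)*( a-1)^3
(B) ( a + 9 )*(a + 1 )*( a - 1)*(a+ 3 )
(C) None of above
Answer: C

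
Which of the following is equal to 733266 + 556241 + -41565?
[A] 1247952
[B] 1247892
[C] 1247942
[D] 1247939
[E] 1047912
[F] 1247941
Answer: C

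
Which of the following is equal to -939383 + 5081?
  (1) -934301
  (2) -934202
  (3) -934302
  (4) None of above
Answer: 3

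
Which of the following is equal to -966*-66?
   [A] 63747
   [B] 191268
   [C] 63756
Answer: C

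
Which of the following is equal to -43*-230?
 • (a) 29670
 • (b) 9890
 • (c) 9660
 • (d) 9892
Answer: b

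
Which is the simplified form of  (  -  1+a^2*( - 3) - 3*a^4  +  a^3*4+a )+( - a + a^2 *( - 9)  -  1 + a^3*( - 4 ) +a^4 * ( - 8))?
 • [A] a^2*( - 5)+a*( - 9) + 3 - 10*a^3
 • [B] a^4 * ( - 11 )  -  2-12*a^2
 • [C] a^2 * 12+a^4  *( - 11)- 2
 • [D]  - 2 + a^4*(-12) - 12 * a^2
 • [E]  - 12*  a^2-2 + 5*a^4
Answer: B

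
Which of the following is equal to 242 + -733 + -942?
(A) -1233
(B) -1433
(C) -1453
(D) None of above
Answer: B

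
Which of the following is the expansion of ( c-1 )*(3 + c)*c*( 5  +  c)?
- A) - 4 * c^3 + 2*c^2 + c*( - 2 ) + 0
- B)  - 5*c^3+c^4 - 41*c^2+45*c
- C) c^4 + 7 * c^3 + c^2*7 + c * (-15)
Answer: C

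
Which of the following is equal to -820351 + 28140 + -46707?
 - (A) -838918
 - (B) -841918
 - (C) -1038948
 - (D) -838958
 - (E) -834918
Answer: A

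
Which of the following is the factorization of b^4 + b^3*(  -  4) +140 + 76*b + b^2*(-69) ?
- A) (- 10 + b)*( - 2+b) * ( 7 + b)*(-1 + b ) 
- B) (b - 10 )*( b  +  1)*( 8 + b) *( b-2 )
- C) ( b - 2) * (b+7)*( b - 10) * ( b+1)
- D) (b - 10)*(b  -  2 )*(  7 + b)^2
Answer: C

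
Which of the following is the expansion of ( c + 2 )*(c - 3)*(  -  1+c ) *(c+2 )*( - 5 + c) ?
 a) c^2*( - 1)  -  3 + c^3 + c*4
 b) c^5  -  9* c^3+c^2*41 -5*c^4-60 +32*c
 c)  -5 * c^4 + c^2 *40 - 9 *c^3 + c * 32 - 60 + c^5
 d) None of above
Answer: b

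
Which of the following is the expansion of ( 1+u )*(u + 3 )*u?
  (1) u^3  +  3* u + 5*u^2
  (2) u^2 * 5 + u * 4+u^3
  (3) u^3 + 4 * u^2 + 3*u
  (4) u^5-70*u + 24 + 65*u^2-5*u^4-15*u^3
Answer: 3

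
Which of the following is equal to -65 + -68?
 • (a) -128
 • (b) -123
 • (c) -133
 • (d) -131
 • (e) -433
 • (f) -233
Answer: c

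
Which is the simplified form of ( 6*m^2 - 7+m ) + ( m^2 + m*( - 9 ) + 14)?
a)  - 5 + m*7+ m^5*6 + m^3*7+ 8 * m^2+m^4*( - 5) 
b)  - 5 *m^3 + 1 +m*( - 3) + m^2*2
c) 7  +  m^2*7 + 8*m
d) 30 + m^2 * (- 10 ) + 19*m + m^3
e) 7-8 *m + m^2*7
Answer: e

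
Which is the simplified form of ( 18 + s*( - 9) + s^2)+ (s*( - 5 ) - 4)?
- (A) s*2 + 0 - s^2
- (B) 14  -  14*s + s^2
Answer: B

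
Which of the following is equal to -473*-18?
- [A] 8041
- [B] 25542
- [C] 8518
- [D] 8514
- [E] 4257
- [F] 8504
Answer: D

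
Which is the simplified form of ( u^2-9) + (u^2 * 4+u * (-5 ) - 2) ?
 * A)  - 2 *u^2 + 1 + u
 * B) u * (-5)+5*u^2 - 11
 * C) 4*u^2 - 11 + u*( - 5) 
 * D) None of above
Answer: B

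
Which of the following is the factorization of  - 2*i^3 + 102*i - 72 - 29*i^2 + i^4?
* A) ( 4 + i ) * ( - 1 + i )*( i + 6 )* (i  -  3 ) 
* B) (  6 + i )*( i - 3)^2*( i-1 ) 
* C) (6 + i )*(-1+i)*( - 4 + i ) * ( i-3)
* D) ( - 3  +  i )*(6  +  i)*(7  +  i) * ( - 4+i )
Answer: C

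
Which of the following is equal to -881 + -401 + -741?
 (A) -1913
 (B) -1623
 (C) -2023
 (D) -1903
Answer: C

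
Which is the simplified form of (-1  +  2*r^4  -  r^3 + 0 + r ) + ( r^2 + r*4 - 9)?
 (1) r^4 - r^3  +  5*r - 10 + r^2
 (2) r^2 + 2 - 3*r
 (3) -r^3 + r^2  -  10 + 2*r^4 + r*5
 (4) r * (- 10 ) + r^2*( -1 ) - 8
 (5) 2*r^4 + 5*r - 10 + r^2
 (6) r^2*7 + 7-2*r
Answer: 3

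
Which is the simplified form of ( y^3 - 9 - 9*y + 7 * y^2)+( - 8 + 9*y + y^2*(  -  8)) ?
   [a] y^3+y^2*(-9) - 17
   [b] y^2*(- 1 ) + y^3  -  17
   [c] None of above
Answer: b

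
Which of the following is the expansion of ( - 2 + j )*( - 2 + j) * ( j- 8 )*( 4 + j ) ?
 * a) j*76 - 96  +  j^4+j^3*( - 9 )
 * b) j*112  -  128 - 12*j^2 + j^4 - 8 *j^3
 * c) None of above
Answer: b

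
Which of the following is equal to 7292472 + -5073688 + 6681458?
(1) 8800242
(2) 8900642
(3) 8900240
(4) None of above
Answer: 4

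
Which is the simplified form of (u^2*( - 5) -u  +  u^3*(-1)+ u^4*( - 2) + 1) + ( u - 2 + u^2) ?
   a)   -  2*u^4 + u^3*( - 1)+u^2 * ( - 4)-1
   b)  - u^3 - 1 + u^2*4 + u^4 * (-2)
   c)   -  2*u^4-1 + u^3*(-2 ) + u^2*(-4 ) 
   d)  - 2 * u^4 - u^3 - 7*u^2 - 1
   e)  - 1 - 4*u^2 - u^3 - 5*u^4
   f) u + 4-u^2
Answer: a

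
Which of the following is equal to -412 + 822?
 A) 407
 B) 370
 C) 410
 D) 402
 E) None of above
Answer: C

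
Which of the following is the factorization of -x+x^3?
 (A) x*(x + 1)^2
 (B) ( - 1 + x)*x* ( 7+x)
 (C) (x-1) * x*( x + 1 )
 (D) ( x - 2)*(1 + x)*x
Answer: C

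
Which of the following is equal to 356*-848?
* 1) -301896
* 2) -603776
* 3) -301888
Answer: 3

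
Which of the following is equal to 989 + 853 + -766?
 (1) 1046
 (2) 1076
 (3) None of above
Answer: 2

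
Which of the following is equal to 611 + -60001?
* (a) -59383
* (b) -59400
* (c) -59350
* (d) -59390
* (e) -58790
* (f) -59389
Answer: d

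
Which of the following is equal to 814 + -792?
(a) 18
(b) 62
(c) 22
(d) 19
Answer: c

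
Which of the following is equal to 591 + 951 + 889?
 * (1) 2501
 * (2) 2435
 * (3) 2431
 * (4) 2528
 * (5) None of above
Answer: 3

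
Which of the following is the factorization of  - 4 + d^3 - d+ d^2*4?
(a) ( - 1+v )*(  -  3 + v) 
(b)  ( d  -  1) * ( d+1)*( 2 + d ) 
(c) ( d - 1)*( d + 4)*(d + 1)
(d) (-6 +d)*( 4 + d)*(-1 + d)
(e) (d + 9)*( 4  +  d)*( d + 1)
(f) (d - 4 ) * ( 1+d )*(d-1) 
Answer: c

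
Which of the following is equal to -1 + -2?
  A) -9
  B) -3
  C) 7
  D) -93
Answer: B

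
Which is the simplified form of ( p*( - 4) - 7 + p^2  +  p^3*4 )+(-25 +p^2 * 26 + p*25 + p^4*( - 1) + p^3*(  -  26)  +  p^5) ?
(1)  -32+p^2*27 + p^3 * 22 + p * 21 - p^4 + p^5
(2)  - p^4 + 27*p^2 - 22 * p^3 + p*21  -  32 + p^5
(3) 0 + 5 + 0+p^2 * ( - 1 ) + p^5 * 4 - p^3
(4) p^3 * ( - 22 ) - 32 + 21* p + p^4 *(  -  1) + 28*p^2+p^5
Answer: 2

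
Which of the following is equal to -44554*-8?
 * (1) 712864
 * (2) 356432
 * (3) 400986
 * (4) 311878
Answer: 2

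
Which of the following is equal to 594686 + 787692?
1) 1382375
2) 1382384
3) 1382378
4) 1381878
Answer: 3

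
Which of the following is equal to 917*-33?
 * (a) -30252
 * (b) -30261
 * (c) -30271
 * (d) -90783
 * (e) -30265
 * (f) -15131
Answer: b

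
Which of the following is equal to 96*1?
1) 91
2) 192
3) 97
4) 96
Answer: 4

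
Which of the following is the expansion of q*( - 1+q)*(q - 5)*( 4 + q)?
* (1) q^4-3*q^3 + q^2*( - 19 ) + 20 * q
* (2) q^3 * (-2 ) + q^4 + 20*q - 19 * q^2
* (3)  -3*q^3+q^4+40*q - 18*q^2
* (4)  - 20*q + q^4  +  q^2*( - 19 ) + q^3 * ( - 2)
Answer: 2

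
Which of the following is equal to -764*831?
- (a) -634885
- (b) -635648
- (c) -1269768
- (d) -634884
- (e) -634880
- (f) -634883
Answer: d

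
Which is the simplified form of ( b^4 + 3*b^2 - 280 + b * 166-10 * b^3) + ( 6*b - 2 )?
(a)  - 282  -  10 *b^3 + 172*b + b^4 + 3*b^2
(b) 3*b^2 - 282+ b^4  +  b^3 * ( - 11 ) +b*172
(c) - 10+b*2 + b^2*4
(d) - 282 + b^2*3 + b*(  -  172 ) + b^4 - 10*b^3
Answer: a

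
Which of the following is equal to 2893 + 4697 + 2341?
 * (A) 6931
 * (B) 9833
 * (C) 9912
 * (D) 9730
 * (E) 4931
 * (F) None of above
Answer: F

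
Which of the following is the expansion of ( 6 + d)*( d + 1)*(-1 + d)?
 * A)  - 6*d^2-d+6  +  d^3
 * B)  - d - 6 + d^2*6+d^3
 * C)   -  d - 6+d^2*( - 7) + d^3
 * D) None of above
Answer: B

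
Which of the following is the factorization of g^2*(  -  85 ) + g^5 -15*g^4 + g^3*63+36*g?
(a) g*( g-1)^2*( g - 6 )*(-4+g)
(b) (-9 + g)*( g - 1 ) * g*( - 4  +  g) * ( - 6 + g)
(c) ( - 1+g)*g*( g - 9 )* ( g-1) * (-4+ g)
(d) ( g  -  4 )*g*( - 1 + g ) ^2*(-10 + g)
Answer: c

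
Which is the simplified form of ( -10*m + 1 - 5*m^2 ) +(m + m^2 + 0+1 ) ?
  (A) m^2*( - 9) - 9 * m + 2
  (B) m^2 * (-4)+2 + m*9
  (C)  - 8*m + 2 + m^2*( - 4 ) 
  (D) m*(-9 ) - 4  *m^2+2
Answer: D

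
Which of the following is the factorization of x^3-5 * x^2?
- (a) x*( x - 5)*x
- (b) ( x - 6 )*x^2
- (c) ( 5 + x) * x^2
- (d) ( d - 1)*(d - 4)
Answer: a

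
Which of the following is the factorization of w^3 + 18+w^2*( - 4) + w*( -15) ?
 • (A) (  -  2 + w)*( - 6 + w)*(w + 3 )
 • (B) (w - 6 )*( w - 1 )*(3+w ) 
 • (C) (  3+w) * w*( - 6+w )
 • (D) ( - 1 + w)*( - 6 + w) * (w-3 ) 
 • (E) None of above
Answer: B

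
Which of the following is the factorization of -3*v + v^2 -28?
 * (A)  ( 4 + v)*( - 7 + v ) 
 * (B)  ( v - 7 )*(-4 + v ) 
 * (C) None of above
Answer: A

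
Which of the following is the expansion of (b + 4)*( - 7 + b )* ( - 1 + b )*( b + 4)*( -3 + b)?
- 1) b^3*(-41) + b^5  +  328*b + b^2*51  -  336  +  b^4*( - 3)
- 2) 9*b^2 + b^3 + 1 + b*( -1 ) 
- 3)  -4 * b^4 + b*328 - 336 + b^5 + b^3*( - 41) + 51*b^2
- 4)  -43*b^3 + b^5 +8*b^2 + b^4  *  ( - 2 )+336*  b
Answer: 1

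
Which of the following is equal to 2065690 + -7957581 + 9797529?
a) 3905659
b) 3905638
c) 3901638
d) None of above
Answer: b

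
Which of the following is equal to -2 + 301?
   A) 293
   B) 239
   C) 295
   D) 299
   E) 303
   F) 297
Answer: D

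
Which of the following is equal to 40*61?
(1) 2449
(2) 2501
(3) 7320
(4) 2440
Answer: 4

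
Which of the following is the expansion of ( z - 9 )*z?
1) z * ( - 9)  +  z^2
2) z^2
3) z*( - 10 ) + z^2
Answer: 1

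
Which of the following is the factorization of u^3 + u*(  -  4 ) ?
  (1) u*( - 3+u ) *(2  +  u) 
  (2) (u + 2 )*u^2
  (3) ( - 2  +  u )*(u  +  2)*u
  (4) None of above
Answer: 3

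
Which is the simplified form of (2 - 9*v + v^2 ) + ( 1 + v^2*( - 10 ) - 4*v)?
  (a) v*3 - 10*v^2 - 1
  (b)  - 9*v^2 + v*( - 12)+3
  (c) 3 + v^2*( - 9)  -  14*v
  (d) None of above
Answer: d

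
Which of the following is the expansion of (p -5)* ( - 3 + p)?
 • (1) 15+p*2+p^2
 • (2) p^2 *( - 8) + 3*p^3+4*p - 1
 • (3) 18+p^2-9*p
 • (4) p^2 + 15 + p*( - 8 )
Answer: 4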